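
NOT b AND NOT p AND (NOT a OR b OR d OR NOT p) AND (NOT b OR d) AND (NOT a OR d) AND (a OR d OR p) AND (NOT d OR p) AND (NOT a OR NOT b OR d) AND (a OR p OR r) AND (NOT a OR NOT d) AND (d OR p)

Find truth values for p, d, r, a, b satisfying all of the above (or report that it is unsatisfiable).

Unsatisfiable — no assignment works.

Case p = True:
  Clause (NOT p) is falsified — contradiction.
Case p = False:
  (NOT b) forces b = False.
  (NOT d OR p) forces d = False.
  Clause (d OR p) is falsified — contradiction.
Both cases fail, so the formula is unsatisfiable.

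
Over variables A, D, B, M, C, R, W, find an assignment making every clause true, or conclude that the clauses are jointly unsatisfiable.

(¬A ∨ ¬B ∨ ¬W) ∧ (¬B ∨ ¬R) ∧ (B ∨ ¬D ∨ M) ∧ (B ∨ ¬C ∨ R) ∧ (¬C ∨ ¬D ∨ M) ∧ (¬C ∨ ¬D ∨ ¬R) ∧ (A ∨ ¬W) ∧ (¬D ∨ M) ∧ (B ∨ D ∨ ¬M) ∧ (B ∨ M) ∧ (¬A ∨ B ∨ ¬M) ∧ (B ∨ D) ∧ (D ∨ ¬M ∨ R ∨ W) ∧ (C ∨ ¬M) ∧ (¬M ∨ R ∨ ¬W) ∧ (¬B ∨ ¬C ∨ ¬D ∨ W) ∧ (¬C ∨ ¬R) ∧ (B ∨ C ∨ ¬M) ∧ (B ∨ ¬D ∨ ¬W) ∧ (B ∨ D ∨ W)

Set A = True.
Set D = False.
  then (B ∨ D) forces B = True.
  then (¬A ∨ ¬B ∨ ¬W) forces W = False.
  then (¬B ∨ ¬R) forces R = False.
  then (D ∨ ¬M ∨ R ∨ W) forces M = False.
Set C = False.
All clauses satisfied.

A = True; D = False; B = True; M = False; C = False; R = False; W = False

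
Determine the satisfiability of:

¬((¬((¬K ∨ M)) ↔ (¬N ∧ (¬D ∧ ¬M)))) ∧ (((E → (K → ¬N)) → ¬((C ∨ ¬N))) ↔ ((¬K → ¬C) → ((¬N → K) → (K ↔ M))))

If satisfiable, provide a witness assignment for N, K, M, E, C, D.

N: False; K: True; M: False; E: True; C: False; D: True

  ¬((¬((¬K ∨ M)) ↔ (¬N ∧ (¬D ∧ ¬M)))) = True
    ¬((¬K ∨ M)) ↔ (¬N ∧ (¬D ∧ ¬M)) = False
      ¬((¬K ∨ M)) = True
        ¬K ∨ M = False
          ¬K = False
      ¬N ∧ (¬D ∧ ¬M) = False
        ¬N = True
        ¬D ∧ ¬M = False
          ¬D = False
          ¬M = True
  ((E → (K → ¬N)) → ¬((C ∨ ¬N))) ↔ ((¬K → ¬C) → ((¬N → K) → (K ↔ M))) = True
    (E → (K → ¬N)) → ¬((C ∨ ¬N)) = False
      E → (K → ¬N) = True
        K → ¬N = True
          ¬N = True
      ¬((C ∨ ¬N)) = False
        C ∨ ¬N = True
          ¬N = True
    (¬K → ¬C) → ((¬N → K) → (K ↔ M)) = False
      ¬K → ¬C = True
        ¬K = False
        ¬C = True
      (¬N → K) → (K ↔ M) = False
        ¬N → K = True
          ¬N = True
        K ↔ M = False
Both conjuncts True, so the formula holds.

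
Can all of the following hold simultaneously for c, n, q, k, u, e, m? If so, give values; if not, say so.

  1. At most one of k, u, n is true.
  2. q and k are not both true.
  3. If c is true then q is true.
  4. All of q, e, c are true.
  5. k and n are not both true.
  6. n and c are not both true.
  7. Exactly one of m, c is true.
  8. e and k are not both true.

c = True, n = False, q = True, k = False, u = True, e = True, m = False

  (1) {k, u, n}: 1 true — at most one ✓
  (2) q=T, k=F — not both ✓
  (3) c=T ⇒ q: T ✓
  (4) {q, e, c}: all 3 true ✓
  (5) k=F, n=F — not both ✓
  (6) n=F, c=T — not both ✓
  (7) {m, c}: 1 true — exactly one ✓
  (8) e=T, k=F — not both ✓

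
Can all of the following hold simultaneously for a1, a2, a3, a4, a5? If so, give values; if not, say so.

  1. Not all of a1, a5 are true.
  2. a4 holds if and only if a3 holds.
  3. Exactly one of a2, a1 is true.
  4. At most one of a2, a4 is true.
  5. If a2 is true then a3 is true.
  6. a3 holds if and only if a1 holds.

a1: True, a2: False, a3: True, a4: True, a5: False

  (1) {a1, a5}: 1/2 true — not all ✓
  (2) a4=T, a3=T — same ✓
  (3) {a2, a1}: 1 true — exactly one ✓
  (4) {a2, a4}: 1 true — at most one ✓
  (5) a2=F ⇒ a3: vacuous ✓
  (6) a3=T, a1=T — same ✓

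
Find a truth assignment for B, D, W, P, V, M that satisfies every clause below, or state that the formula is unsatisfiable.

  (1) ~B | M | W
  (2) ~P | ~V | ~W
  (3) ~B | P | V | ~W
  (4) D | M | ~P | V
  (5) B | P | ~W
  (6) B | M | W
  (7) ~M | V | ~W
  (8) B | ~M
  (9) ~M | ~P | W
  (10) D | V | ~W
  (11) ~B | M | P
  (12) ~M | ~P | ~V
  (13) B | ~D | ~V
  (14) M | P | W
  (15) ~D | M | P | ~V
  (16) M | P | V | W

B: True, D: True, W: False, P: False, V: False, M: True

Set B = True.
Set D = True.
Set W = False.
  then (~B | M | W) forces M = True.
  then (~M | ~P | W) forces P = False.
Set V = False.
All clauses satisfied.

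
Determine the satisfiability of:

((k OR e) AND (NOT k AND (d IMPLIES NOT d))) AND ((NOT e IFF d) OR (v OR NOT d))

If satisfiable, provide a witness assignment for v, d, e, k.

v=F; d=F; e=T; k=F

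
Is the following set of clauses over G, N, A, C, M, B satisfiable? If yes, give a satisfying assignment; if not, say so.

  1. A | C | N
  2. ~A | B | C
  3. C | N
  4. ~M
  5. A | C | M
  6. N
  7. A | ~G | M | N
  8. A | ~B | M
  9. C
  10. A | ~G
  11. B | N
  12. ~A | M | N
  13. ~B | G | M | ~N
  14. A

G = True, N = True, A = True, C = True, M = False, B = False

Unit clause (~M) forces M = False.
Unit clause (N) forces N = True.
Unit clause (C) forces C = True.
Unit clause (A) forces A = True.
Set G = True.
Set B = False.
All clauses satisfied.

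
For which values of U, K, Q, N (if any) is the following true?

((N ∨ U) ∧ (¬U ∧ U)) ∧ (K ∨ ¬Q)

Case U = True: the conjunct ¬U is False.
Case U = False: the conjunct U is False.
Both cases fail — unsatisfiable.

The formula is unsatisfiable.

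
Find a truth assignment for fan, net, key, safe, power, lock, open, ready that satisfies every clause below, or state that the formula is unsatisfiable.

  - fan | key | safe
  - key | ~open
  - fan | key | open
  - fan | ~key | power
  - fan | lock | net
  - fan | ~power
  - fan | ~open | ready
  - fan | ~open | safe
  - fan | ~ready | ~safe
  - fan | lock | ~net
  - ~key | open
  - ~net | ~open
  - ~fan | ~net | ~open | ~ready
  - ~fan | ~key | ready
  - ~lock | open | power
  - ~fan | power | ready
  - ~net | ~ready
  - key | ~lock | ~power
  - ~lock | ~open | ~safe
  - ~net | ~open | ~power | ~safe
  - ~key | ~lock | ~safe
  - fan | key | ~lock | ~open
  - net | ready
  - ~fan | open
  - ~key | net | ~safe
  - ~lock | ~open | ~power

fan = True, net = False, key = True, safe = False, power = False, lock = False, open = True, ready = True

Set fan = True.
  then (~fan | open) forces open = True.
  then (key | ~open) forces key = True.
  then (~net | ~open) forces net = False.
  then (~fan | ~key | ready) forces ready = True.
  then (~key | net | ~safe) forces safe = False.
Set power = False.
Set lock = False.
All clauses satisfied.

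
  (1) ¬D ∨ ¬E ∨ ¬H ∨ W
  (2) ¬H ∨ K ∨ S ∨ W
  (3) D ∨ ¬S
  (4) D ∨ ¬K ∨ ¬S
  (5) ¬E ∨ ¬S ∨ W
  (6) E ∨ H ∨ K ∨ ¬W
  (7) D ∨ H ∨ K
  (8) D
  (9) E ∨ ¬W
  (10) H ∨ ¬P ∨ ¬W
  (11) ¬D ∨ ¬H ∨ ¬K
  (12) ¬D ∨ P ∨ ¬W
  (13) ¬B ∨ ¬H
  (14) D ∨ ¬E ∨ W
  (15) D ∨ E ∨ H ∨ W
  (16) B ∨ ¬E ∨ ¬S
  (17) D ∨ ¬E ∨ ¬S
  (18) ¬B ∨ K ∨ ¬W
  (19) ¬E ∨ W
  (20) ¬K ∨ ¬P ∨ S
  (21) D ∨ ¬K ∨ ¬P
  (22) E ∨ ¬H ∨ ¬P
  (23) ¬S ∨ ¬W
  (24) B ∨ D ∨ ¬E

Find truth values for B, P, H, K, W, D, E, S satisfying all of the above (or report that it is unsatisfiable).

Unit clause (D) forces D = True.
Set B = False.
Set P = False.
  then (¬D ∨ P ∨ ¬W) forces W = False.
  then (¬E ∨ W) forces E = False.
Set H = False.
Set K = False.
Set S = True.
All clauses satisfied.

B: False; P: False; H: False; K: False; W: False; D: True; E: False; S: True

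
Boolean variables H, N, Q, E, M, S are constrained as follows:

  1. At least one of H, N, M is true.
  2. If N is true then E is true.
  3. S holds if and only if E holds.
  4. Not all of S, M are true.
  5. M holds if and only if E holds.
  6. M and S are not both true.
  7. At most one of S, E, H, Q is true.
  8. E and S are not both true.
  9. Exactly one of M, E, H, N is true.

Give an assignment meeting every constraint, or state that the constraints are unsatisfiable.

H = True, N = False, Q = False, E = False, M = False, S = False

  (1) {H, N, M}: 1 true — at least one ✓
  (2) N=F ⇒ E: vacuous ✓
  (3) S=F, E=F — same ✓
  (4) {S, M}: 0/2 true — not all ✓
  (5) M=F, E=F — same ✓
  (6) M=F, S=F — not both ✓
  (7) {S, E, H, Q}: 1 true — at most one ✓
  (8) E=F, S=F — not both ✓
  (9) {M, E, H, N}: 1 true — exactly one ✓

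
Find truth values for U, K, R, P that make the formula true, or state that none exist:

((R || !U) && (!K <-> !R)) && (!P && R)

U=F, K=T, R=T, P=F

  (R || !U) && (!K <-> !R) = True
    R || !U = True
      !U = True
    !K <-> !R = True
      !K = False
      !R = False
  !P && R = True
    !P = True
Both conjuncts True, so the formula holds.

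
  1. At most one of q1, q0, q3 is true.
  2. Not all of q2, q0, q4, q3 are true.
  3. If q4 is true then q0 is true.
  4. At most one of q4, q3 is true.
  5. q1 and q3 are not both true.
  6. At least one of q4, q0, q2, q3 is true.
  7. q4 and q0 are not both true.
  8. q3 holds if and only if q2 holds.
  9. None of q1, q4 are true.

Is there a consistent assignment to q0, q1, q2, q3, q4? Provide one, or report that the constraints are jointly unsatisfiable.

q0=F, q1=F, q2=T, q3=T, q4=F

  (1) {q1, q0, q3}: 1 true — at most one ✓
  (2) {q2, q0, q4, q3}: 2/4 true — not all ✓
  (3) q4=F ⇒ q0: vacuous ✓
  (4) {q4, q3}: 1 true — at most one ✓
  (5) q1=F, q3=T — not both ✓
  (6) {q4, q0, q2, q3}: 2 true — at least one ✓
  (7) q4=F, q0=F — not both ✓
  (8) q3=T, q2=T — same ✓
  (9) {q1, q4}: 0 true — none ✓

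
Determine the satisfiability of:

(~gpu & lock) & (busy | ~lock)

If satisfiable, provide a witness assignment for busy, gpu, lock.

busy = True; gpu = False; lock = True

  ~gpu & lock = True
    ~gpu = True
  busy | ~lock = True
    ~lock = False
Both conjuncts True, so the formula holds.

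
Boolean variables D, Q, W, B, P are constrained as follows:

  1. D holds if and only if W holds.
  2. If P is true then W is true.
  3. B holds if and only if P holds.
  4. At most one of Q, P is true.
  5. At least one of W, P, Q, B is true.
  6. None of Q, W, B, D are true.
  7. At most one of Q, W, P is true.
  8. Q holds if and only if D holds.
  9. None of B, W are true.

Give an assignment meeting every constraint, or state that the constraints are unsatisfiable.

Unsatisfiable — no assignment works.

Case B = True:
  Constraint (6) is violated (B=T) — contradiction.
Case B = False:
  (3) with B=F forces P = False.
  (6) forces Q = False.
  (5) with P=F, Q=F, B=F forces W = True.
  Constraint (6) is violated (W=T) — contradiction.
Both cases fail — unsatisfiable.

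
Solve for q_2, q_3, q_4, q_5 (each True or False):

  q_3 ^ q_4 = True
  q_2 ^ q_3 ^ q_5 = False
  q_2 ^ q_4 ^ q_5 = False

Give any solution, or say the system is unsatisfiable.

No satisfying assignment exists.

Adding constraints 1, 2, 3 mod 2: every variable appears an even number of times on the left, so the left side is 0.
But the right sides sum to 1 (mod 2). 0 ≠ 1 — the system is inconsistent.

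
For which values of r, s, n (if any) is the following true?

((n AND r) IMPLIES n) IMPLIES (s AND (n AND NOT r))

r = False; s = True; n = True

  ((n AND r) IMPLIES n) IMPLIES (s AND (n AND NOT r)) = True
    (n AND r) IMPLIES n = True
      n AND r = False
    s AND (n AND NOT r) = True
      n AND NOT r = True
        NOT r = True
The formula evaluates to True.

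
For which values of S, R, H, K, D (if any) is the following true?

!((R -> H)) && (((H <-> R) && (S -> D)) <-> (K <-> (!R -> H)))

S = True, R = True, H = False, K = False, D = False

  !((R -> H)) = True
    R -> H = False
  ((H <-> R) && (S -> D)) <-> (K <-> (!R -> H)) = True
    (H <-> R) && (S -> D) = False
      H <-> R = False
      S -> D = False
    K <-> (!R -> H) = False
      !R -> H = True
        !R = False
Both conjuncts True, so the formula holds.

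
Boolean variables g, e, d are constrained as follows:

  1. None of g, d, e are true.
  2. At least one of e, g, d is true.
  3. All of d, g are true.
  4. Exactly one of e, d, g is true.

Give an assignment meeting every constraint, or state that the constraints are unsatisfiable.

Case g = True:
  Constraint (1) is violated (g=T) — contradiction.
Case g = False:
  Constraint (3) is violated (g=F) — contradiction.
Both cases fail — unsatisfiable.

UNSATISFIABLE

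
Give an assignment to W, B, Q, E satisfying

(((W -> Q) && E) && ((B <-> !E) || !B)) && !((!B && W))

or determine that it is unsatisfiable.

W: False, B: False, Q: False, E: True

  ((W -> Q) && E) && ((B <-> !E) || !B) = True
    (W -> Q) && E = True
      W -> Q = True
    (B <-> !E) || !B = True
      B <-> !E = True
        !E = False
      !B = True
  !((!B && W)) = True
    !B && W = False
      !B = True
Both conjuncts True, so the formula holds.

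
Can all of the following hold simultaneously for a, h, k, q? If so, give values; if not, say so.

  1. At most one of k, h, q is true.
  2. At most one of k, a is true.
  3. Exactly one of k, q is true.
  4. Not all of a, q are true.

a: False, h: False, k: False, q: True

  (1) {k, h, q}: 1 true — at most one ✓
  (2) {k, a}: 0 true — at most one ✓
  (3) {k, q}: 1 true — exactly one ✓
  (4) {a, q}: 1/2 true — not all ✓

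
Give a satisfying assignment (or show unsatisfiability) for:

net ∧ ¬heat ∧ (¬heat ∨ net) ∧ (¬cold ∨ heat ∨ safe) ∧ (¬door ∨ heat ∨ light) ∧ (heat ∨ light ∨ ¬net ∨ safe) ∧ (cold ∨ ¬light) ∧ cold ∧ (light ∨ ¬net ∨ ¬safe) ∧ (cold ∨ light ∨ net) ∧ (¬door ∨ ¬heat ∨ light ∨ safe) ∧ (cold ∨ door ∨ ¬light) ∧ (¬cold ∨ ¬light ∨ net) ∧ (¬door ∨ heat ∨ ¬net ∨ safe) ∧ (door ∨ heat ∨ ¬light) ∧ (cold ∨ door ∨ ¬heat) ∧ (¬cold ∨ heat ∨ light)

cold = True, light = True, net = True, safe = True, heat = False, door = True

Unit clause (net) forces net = True.
Unit clause (¬heat) forces heat = False.
Unit clause (cold) forces cold = True.
In (¬cold ∨ heat ∨ light) only light is left, so light = True.
In (¬cold ∨ heat ∨ safe) only safe is left, so safe = True.
In (door ∨ heat ∨ ¬light) only door is left, so door = True.
All clauses satisfied.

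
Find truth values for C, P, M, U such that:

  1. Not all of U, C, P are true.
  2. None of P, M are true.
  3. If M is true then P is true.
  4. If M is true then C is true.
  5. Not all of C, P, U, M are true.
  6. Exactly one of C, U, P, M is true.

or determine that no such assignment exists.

C: True, P: False, M: False, U: False

  (1) {U, C, P}: 1/3 true — not all ✓
  (2) {P, M}: 0 true — none ✓
  (3) M=F ⇒ P: vacuous ✓
  (4) M=F ⇒ C: vacuous ✓
  (5) {C, P, U, M}: 1/4 true — not all ✓
  (6) {C, U, P, M}: 1 true — exactly one ✓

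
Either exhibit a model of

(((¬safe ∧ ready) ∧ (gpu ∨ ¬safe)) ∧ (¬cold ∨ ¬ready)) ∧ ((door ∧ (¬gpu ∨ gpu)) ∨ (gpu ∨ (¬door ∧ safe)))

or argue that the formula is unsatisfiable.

door=F; gpu=T; cold=F; safe=F; ready=T

  ((¬safe ∧ ready) ∧ (gpu ∨ ¬safe)) ∧ (¬cold ∨ ¬ready) = True
    (¬safe ∧ ready) ∧ (gpu ∨ ¬safe) = True
      ¬safe ∧ ready = True
        ¬safe = True
      gpu ∨ ¬safe = True
        ¬safe = True
    ¬cold ∨ ¬ready = True
      ¬cold = True
      ¬ready = False
  (door ∧ (¬gpu ∨ gpu)) ∨ (gpu ∨ (¬door ∧ safe)) = True
    door ∧ (¬gpu ∨ gpu) = False
      ¬gpu ∨ gpu = True
        ¬gpu = False
    gpu ∨ (¬door ∧ safe) = True
      ¬door ∧ safe = False
        ¬door = True
Both conjuncts True, so the formula holds.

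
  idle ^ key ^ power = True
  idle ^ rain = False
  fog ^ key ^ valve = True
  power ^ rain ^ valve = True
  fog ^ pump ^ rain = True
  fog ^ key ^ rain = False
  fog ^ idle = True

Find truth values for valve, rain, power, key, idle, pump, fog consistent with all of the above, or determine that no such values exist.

valve = True, rain = False, power = False, key = True, idle = False, pump = False, fog = True

idle ^ key ^ power = F ^ T ^ F = True ✓
idle ^ rain = F ^ F = False ✓
fog ^ key ^ valve = T ^ T ^ T = True ✓
power ^ rain ^ valve = F ^ F ^ T = True ✓
fog ^ pump ^ rain = T ^ F ^ F = True ✓
fog ^ key ^ rain = T ^ T ^ F = False ✓
fog ^ idle = T ^ F = True ✓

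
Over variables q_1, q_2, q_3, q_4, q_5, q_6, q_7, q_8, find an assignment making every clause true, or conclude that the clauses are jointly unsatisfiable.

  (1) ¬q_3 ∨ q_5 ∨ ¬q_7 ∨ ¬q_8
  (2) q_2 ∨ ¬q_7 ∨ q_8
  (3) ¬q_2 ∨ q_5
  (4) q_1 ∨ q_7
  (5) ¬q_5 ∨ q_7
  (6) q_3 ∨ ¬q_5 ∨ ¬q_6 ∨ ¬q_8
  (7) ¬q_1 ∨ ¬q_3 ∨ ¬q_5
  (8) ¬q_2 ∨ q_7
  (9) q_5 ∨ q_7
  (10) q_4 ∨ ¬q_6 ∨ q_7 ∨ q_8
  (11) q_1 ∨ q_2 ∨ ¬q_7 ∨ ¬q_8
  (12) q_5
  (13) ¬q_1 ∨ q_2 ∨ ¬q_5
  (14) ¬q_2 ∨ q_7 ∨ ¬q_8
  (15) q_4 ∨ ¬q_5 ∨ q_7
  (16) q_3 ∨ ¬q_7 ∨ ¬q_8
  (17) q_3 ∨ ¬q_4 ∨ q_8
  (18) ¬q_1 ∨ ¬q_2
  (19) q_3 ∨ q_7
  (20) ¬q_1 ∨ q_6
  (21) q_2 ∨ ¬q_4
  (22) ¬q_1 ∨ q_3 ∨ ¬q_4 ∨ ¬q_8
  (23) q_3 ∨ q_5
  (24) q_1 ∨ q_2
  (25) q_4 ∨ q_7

Unit clause (q_5) forces q_5 = True.
In (¬q_5 ∨ q_7) only q_7 is left, so q_7 = True.
Try q_1 = True:
  (¬q_1 ∨ ¬q_3 ∨ ¬q_5) forces q_3 = False.
  (¬q_1 ∨ q_2 ∨ ¬q_5) forces q_2 = True.
  clause (¬q_1 ∨ ¬q_2) is falsified — backtrack.
So q_1 = False.
  then (q_1 ∨ q_2) forces q_2 = True.
Set q_3 = True.
Set q_4 = False.
Set q_6 = True.
Set q_8 = True.
All clauses satisfied.

q_1: False; q_2: True; q_3: True; q_4: False; q_5: True; q_6: True; q_7: True; q_8: True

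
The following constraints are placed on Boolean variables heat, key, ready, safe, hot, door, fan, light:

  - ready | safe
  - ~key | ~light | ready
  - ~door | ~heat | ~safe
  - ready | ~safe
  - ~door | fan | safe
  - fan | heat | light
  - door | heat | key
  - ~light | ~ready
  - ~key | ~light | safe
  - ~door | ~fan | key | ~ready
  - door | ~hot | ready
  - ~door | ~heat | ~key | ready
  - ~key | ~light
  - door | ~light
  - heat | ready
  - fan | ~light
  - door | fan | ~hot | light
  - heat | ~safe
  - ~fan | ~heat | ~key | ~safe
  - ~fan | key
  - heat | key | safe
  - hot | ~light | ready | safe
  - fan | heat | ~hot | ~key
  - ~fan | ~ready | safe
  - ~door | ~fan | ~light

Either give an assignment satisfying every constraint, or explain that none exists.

Try heat = False:
  (heat | ready) forces ready = True.
  (~light | ~ready) forces light = False.
  (fan | heat | light) forces fan = True.
  (heat | ~safe) forces safe = False.
  clause (~fan | ~ready | safe) is falsified — backtrack.
So heat = True.
Set key = True.
  then (~key | ~light) forces light = False.
Set ready = True.
Set safe = False.
  then (~fan | ~ready | safe) forces fan = False.
  then (~door | fan | safe) forces door = False.
  then (door | fan | ~hot | light) forces hot = False.
All clauses satisfied.

heat = True, key = True, ready = True, safe = False, hot = False, door = False, fan = False, light = False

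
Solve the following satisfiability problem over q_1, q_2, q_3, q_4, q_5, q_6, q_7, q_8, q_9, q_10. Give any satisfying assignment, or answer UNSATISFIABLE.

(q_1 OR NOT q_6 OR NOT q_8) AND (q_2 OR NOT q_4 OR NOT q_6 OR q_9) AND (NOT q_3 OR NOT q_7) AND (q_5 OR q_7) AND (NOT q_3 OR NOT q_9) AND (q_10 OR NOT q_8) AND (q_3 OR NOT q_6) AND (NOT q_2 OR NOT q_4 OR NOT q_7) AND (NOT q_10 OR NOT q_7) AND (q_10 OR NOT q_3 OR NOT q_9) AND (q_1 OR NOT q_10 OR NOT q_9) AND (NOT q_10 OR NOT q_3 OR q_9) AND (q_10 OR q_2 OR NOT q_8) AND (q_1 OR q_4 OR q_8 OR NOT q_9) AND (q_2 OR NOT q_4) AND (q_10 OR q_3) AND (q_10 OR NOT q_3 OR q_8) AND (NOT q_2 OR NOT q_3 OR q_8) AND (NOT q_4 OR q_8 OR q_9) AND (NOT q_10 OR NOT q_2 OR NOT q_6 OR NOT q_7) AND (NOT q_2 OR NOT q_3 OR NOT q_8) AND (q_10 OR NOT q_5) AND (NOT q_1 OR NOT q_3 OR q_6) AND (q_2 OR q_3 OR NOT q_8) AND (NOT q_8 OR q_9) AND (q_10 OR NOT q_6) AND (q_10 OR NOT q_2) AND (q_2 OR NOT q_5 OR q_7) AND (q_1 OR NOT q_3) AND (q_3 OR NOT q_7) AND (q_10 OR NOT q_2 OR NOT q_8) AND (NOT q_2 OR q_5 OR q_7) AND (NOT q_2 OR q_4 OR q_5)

Set q_1 = True.
Set q_2 = True.
  then (q_10 OR NOT q_2) forces q_10 = True.
  then (NOT q_10 OR NOT q_7) forces q_7 = False.
  then (NOT q_2 OR q_5 OR q_7) forces q_5 = True.
Try q_3 = True:
  (NOT q_3 OR NOT q_9) forces q_9 = False.
  clause (NOT q_10 OR NOT q_3 OR q_9) is falsified — backtrack.
So q_3 = False.
  then (q_3 OR NOT q_6) forces q_6 = False.
Set q_4 = False.
Set q_8 = True.
  then (NOT q_8 OR q_9) forces q_9 = True.
All clauses satisfied.

q_1=T, q_2=T, q_3=F, q_4=F, q_5=T, q_6=F, q_7=F, q_8=T, q_9=T, q_10=T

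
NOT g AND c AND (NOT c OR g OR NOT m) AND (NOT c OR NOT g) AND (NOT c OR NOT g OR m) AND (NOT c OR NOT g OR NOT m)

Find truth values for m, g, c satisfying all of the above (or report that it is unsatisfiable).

m = False; g = False; c = True

Unit clause (NOT g) forces g = False.
Unit clause (c) forces c = True.
In (NOT c OR g OR NOT m) only NOT m is left, so m = False.
All clauses satisfied.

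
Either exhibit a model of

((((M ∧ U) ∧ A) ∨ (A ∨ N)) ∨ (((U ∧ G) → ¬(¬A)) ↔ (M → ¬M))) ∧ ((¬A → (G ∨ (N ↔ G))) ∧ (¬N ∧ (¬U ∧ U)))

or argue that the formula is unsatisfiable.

The formula is unsatisfiable.

Case U = True: the conjunct ¬U is False.
Case U = False: the conjunct U is False.
Both cases fail — unsatisfiable.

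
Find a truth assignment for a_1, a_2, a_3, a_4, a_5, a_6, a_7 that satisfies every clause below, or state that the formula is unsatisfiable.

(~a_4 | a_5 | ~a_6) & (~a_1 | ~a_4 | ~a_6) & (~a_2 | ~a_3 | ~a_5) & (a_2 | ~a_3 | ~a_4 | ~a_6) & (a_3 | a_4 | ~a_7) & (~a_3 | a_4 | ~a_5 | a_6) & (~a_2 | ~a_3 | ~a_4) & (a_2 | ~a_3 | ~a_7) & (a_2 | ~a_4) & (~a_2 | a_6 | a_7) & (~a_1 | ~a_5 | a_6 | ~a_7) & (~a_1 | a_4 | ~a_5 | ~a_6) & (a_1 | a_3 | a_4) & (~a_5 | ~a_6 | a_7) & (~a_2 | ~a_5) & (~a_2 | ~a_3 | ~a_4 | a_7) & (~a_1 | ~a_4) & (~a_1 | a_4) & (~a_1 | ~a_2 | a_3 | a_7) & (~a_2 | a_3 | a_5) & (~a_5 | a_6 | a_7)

Try a_1 = True:
  (~a_1 | ~a_4) forces a_4 = False.
  clause (~a_1 | a_4) is falsified — backtrack.
So a_1 = False.
Set a_2 = False.
  then (a_2 | ~a_4) forces a_4 = False.
  then (a_1 | a_3 | a_4) forces a_3 = True.
  then (a_2 | ~a_3 | ~a_7) forces a_7 = False.
Set a_5 = False.
Set a_6 = False.
All clauses satisfied.

a_1 = False, a_2 = False, a_3 = True, a_4 = False, a_5 = False, a_6 = False, a_7 = False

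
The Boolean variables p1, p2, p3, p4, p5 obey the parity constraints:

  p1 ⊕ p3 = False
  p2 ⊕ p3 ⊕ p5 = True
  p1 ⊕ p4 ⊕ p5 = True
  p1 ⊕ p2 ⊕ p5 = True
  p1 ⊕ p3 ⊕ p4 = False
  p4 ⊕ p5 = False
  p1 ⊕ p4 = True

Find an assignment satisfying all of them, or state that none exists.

p1 = True; p2 = False; p3 = True; p4 = False; p5 = False

p1 ⊕ p3 = T ⊕ T = False ✓
p2 ⊕ p3 ⊕ p5 = F ⊕ T ⊕ F = True ✓
p1 ⊕ p4 ⊕ p5 = T ⊕ F ⊕ F = True ✓
p1 ⊕ p2 ⊕ p5 = T ⊕ F ⊕ F = True ✓
p1 ⊕ p3 ⊕ p4 = T ⊕ T ⊕ F = False ✓
p4 ⊕ p5 = F ⊕ F = False ✓
p1 ⊕ p4 = T ⊕ F = True ✓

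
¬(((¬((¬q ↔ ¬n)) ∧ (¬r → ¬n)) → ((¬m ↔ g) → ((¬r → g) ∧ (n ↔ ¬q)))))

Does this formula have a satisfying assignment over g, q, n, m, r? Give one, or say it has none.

g = False, q = True, n = False, m = True, r = False

  ¬(((¬((¬q ↔ ¬n)) ∧ (¬r → ¬n)) → ((¬m ↔ g) → ((¬r → g) ∧ (n ↔ ¬q))))) = True
    (¬((¬q ↔ ¬n)) ∧ (¬r → ¬n)) → ((¬m ↔ g) → ((¬r → g) ∧ (n ↔ ¬q))) = False
      ¬((¬q ↔ ¬n)) ∧ (¬r → ¬n) = True
        ¬((¬q ↔ ¬n)) = True
          ¬q ↔ ¬n = False
            ¬q = False
            ¬n = True
        ¬r → ¬n = True
          ¬r = True
          ¬n = True
      (¬m ↔ g) → ((¬r → g) ∧ (n ↔ ¬q)) = False
        ¬m ↔ g = True
          ¬m = False
        (¬r → g) ∧ (n ↔ ¬q) = False
          ¬r → g = False
            ¬r = True
          n ↔ ¬q = True
            ¬q = False
The formula evaluates to True.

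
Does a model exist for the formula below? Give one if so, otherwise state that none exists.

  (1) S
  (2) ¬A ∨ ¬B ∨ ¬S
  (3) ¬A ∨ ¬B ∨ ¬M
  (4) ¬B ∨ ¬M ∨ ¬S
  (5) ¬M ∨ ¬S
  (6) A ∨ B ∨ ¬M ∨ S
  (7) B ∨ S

Unit clause (S) forces S = True.
In (¬M ∨ ¬S) only ¬M is left, so M = False.
Set A = False.
Set B = False.
Check each clause:
  (S): S holds.
  (¬A ∨ ¬B ∨ ¬S): ¬A holds.
  (¬A ∨ ¬B ∨ ¬M): ¬A holds.
  (¬B ∨ ¬M ∨ ¬S): ¬B holds.
  (¬M ∨ ¬S): ¬M holds.
  (A ∨ B ∨ ¬M ∨ S): ¬M holds.
  (B ∨ S): S holds.
All clauses satisfied.

S = True, M = False, A = False, B = False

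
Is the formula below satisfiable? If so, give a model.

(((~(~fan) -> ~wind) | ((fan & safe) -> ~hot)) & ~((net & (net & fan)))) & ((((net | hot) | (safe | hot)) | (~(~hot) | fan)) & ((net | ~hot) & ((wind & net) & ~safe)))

safe: False; wind: True; net: True; hot: False; fan: False

  ((~(~fan) -> ~wind) | ((fan & safe) -> ~hot)) & ~((net & (net & fan))) = True
    (~(~fan) -> ~wind) | ((fan & safe) -> ~hot) = True
      ~(~fan) -> ~wind = True
        ~(~fan) = False
          ~fan = True
        ~wind = False
      (fan & safe) -> ~hot = True
        fan & safe = False
        ~hot = True
    ~((net & (net & fan))) = True
      net & (net & fan) = False
        net & fan = False
  (((net | hot) | (safe | hot)) | (~(~hot) | fan)) & ((net | ~hot) & ((wind & net) & ~safe)) = True
    ((net | hot) | (safe | hot)) | (~(~hot) | fan) = True
      (net | hot) | (safe | hot) = True
        net | hot = True
        safe | hot = False
      ~(~hot) | fan = False
        ~(~hot) = False
          ~hot = True
    (net | ~hot) & ((wind & net) & ~safe) = True
      net | ~hot = True
        ~hot = True
      (wind & net) & ~safe = True
        wind & net = True
        ~safe = True
Both conjuncts True, so the formula holds.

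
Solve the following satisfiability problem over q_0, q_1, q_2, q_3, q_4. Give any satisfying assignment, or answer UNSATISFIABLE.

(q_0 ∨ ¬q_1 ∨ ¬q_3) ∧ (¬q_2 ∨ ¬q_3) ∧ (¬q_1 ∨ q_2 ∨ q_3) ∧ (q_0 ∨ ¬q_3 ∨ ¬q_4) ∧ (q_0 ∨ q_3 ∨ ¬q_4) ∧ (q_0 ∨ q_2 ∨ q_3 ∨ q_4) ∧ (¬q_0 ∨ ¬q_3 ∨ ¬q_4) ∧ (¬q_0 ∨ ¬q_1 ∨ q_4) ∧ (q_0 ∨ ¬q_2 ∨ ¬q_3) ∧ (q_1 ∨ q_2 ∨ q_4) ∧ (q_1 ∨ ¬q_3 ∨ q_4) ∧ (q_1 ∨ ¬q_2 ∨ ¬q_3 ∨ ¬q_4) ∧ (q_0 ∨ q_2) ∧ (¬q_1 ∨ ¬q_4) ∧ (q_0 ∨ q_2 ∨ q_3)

q_0=F; q_1=T; q_2=T; q_3=F; q_4=F

Set q_0 = False.
  then (q_0 ∨ q_2) forces q_2 = True.
  then (¬q_2 ∨ ¬q_3) forces q_3 = False.
  then (q_0 ∨ q_3 ∨ ¬q_4) forces q_4 = False.
Set q_1 = True.
All clauses satisfied.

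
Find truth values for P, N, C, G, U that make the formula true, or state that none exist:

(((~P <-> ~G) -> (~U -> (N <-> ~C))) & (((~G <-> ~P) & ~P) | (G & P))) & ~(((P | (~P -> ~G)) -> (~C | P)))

P = False, N = True, C = True, G = False, U = True

  ((~P <-> ~G) -> (~U -> (N <-> ~C))) & (((~G <-> ~P) & ~P) | (G & P)) = True
    (~P <-> ~G) -> (~U -> (N <-> ~C)) = True
      ~P <-> ~G = True
        ~P = True
        ~G = True
      ~U -> (N <-> ~C) = True
        ~U = False
        N <-> ~C = False
          ~C = False
    ((~G <-> ~P) & ~P) | (G & P) = True
      (~G <-> ~P) & ~P = True
        ~G <-> ~P = True
          ~G = True
          ~P = True
        ~P = True
      G & P = False
  ~(((P | (~P -> ~G)) -> (~C | P))) = True
    (P | (~P -> ~G)) -> (~C | P) = False
      P | (~P -> ~G) = True
        ~P -> ~G = True
          ~P = True
          ~G = True
      ~C | P = False
        ~C = False
Both conjuncts True, so the formula holds.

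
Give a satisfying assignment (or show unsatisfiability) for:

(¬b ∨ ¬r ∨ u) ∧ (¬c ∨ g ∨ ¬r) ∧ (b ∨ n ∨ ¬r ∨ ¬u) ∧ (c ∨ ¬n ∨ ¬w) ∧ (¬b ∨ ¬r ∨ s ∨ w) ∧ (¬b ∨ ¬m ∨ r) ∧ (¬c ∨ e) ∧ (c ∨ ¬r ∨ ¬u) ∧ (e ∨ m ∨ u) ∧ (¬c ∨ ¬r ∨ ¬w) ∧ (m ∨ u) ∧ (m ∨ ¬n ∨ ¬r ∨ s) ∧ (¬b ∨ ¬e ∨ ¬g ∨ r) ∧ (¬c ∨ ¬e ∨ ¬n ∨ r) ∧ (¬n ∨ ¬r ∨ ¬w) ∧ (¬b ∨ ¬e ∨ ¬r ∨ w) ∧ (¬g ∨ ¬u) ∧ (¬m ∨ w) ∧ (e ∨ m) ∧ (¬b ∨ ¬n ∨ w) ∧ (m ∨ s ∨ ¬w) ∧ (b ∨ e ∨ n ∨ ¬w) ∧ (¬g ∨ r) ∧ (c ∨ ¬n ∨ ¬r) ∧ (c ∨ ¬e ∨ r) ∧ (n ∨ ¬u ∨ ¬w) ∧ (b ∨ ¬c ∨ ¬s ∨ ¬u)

Set b = True.
Try m = True:
  (¬b ∨ ¬m ∨ r) forces r = True.
  (¬b ∨ ¬r ∨ u) forces u = True.
  (c ∨ ¬r ∨ ¬u) forces c = True.
  (¬c ∨ g ∨ ¬r) forces g = True.
  clause (¬g ∨ ¬u) is falsified — backtrack.
So m = False.
  then (m ∨ u) forces u = True.
  then (¬g ∨ ¬u) forces g = False.
  then (e ∨ m) forces e = True.
Set r = False.
  then (c ∨ ¬e ∨ r) forces c = True.
  then (¬c ∨ ¬e ∨ ¬n ∨ r) forces n = False.
  then (n ∨ ¬u ∨ ¬w) forces w = False.
Set s = False.
All clauses satisfied.

b = True, m = False, r = False, e = True, u = True, c = True, g = False, w = False, s = False, n = False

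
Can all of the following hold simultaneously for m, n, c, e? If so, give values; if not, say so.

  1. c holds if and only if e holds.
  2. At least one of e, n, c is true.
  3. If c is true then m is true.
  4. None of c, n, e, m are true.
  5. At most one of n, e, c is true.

Case n = True:
  Constraint (4) is violated (n=T) — contradiction.
Case n = False:
  (4) forces c = False.
  (1) with c=F forces e = False.
  Constraint (2) is violated (e=F, n=F, c=F) — contradiction.
Both cases fail — unsatisfiable.

No satisfying assignment exists.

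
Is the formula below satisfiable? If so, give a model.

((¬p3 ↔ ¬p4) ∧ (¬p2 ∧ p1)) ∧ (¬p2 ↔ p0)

p0: True; p1: True; p2: False; p3: False; p4: False

  (¬p3 ↔ ¬p4) ∧ (¬p2 ∧ p1) = True
    ¬p3 ↔ ¬p4 = True
      ¬p3 = True
      ¬p4 = True
    ¬p2 ∧ p1 = True
      ¬p2 = True
  ¬p2 ↔ p0 = True
    ¬p2 = True
Both conjuncts True, so the formula holds.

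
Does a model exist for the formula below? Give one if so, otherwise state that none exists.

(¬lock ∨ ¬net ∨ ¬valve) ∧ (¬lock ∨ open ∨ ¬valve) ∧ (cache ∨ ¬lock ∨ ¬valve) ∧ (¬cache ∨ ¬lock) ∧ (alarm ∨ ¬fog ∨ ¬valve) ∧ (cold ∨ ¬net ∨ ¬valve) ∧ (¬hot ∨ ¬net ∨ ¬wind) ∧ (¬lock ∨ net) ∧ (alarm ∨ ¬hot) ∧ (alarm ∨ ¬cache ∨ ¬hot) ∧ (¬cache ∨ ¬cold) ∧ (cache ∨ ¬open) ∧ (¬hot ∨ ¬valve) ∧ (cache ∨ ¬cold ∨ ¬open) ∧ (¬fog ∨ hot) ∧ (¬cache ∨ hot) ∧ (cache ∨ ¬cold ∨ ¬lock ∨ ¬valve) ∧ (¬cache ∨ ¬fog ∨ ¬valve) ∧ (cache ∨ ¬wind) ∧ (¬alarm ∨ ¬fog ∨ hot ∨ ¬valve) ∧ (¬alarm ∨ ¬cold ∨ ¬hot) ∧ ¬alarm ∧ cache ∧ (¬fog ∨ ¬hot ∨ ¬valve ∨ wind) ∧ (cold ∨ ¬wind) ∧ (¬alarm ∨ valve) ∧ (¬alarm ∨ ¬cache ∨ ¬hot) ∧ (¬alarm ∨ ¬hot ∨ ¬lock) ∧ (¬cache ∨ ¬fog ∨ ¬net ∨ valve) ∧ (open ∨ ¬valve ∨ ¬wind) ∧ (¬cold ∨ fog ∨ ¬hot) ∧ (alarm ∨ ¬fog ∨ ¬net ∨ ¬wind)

No satisfying assignment exists.

Case hot = True:
  (alarm ∨ ¬hot) forces alarm = True.
  Clause (¬alarm) is falsified — contradiction.
Case hot = False:
  (¬fog ∨ hot) forces fog = False.
  (¬cache ∨ hot) forces cache = False.
  Clause (cache) is falsified — contradiction.
Both cases fail, so the formula is unsatisfiable.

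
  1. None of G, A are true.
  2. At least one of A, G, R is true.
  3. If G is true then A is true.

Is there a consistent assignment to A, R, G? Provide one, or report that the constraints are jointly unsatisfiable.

A: False, R: True, G: False

  (1) {G, A}: 0 true — none ✓
  (2) {A, G, R}: 1 true — at least one ✓
  (3) G=F ⇒ A: vacuous ✓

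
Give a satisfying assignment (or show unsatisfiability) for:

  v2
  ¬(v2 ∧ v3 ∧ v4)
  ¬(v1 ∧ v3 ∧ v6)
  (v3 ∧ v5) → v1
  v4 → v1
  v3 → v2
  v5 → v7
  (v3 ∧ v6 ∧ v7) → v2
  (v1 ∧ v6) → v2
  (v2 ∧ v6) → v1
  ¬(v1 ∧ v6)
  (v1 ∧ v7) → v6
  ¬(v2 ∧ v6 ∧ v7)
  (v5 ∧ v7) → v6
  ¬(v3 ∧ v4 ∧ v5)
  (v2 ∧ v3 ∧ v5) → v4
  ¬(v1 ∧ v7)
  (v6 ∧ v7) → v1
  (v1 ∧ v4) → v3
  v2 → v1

Unit clause (v2) forces v2 = True.
In (v1 ∨ ¬v2) only v1 is left, so v1 = True.
In (¬v1 ∨ ¬v7) only ¬v7 is left, so v7 = False.
In (¬v1 ∨ ¬v6) only ¬v6 is left, so v6 = False.
In (¬v5 ∨ v7) only ¬v5 is left, so v5 = False.
Set v3 = True.
  then (¬v2 ∨ ¬v3 ∨ ¬v4) forces v4 = False.
All clauses satisfied.

v1 = True, v2 = True, v3 = True, v4 = False, v5 = False, v6 = False, v7 = False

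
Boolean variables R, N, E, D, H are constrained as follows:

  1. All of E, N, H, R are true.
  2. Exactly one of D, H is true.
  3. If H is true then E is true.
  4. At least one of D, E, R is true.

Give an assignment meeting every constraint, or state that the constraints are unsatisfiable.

R = True, N = True, E = True, D = False, H = True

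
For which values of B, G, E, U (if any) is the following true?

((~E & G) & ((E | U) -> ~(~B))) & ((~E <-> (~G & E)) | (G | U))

B = True, G = True, E = False, U = False

  (~E & G) & ((E | U) -> ~(~B)) = True
    ~E & G = True
      ~E = True
    (E | U) -> ~(~B) = True
      E | U = False
      ~(~B) = True
        ~B = False
  (~E <-> (~G & E)) | (G | U) = True
    ~E <-> (~G & E) = False
      ~E = True
      ~G & E = False
        ~G = False
    G | U = True
Both conjuncts True, so the formula holds.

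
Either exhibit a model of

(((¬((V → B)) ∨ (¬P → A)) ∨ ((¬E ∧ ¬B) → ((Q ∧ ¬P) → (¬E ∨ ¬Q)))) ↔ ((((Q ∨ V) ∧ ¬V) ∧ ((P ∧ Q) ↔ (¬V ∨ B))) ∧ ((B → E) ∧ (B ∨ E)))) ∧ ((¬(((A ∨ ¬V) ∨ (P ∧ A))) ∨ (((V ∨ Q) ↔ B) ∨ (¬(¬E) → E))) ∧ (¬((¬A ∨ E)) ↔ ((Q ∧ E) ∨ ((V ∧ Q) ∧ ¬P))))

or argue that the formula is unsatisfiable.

Case E = True: the formula simplifies to (((Q ∨ V) ∧ ¬V) ∧ ((P ∧ Q) ↔ (¬V ∨ B))) ∧ ¬((Q ∨ ((V ∧ Q) ∧ ¬P))).
  V = True: the conjunct ¬V is False.
  V = False: simplifies to (Q ∧ (P ∧ Q)) ∧ ¬Q.
    Q = True: the conjunct ¬Q is False.
    Q = False: the conjunct Q is False.
Case E = False: the formula simplifies to ((((Q ∨ V) ∧ ¬V) ∧ ((P ∧ Q) ↔ (¬V ∨ B))) ∧ (¬B ∧ B)) ∧ (¬(¬A) ↔ ((V ∧ Q) ∧ ¬P)).
  B = True: the conjunct ¬B is False.
  B = False: the conjunct B is False.
Both cases fail — unsatisfiable.

Unsatisfiable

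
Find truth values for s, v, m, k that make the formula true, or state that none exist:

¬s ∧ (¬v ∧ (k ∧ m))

s=F; v=F; m=T; k=T

  ¬s = True
  ¬v ∧ (k ∧ m) = True
    ¬v = True
    k ∧ m = True
Both conjuncts True, so the formula holds.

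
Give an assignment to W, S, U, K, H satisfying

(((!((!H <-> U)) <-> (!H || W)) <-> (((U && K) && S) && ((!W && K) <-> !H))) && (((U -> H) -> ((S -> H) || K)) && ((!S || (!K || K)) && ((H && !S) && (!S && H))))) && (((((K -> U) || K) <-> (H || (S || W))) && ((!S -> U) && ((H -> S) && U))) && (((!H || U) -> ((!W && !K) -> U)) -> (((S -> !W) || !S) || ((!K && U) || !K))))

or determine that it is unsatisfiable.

The formula is unsatisfiable.

Case S = True: the conjunct !S is False.
Case S = False: the formula simplifies to (!((!((!H <-> U)) <-> (!H || W))) && (H && H)) && ((((K -> U) || K) <-> (H || W)) && (U && (!H && U))).
  H = True: the conjunct !H is False.
  H = False: the conjunct H is False.
Both cases fail — unsatisfiable.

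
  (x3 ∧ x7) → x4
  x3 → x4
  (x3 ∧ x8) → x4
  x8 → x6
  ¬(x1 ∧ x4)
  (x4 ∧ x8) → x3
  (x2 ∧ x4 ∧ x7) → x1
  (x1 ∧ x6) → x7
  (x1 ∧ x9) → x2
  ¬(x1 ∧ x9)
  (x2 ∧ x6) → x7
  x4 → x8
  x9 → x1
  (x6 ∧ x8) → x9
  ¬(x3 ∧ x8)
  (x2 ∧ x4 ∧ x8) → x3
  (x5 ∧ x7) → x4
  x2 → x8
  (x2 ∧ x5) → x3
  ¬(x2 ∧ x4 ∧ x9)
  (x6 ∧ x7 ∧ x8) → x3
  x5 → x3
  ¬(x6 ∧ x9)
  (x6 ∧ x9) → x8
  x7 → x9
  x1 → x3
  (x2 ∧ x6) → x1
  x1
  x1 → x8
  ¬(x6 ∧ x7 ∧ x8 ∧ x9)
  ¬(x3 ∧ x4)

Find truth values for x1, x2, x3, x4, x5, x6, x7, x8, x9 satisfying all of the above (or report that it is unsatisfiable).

Unsatisfiable — no assignment works.

Case x1 = True:
  (¬x1 ∨ ¬x4) forces x4 = False.
  (¬x3 ∨ x4) forces x3 = False.
  Clause (¬x1 ∨ x3) is falsified — contradiction.
Case x1 = False:
  Clause (x1) is falsified — contradiction.
Both cases fail, so the formula is unsatisfiable.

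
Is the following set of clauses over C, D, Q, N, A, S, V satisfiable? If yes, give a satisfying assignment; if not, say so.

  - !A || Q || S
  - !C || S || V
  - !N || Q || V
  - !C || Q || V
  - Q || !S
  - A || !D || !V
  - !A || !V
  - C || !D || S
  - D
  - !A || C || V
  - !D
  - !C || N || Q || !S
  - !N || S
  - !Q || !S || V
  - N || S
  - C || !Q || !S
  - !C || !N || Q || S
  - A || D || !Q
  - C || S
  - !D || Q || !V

Unsatisfiable — no assignment works.

Case D = True:
  Clause (!D) is falsified — contradiction.
Case D = False:
  Clause (D) is falsified — contradiction.
Both cases fail, so the formula is unsatisfiable.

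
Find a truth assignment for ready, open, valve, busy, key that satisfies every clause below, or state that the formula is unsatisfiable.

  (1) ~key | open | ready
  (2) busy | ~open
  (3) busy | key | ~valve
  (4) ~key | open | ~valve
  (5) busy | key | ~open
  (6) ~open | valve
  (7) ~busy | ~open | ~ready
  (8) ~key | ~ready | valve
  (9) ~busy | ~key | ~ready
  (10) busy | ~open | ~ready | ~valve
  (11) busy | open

ready=F; open=F; valve=T; busy=T; key=F

Set ready = False.
Set open = False.
  then (~key | open | ready) forces key = False.
  then (busy | open) forces busy = True.
Set valve = True.
All clauses satisfied.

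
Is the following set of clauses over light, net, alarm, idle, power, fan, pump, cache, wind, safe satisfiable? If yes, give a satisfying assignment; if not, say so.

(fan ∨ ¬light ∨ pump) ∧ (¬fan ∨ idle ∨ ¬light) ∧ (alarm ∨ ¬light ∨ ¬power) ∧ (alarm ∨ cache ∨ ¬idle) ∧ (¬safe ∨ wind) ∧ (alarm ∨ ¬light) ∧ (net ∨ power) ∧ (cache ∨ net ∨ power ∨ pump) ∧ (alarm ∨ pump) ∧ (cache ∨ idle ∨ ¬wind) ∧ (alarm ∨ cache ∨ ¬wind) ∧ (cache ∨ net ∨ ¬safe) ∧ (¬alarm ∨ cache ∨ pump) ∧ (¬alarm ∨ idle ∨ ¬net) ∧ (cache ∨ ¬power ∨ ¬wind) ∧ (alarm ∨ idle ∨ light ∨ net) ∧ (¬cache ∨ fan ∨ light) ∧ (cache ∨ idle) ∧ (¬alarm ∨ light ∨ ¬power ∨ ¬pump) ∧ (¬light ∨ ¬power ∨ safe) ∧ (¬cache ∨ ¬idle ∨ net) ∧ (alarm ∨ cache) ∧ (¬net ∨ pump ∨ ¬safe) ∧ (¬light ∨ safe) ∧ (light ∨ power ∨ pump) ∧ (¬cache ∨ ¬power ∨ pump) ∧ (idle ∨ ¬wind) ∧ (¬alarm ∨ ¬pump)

light: False, net: True, alarm: False, idle: True, power: True, fan: True, pump: True, cache: True, wind: False, safe: False

Set light = False.
Set net = True.
Set alarm = False.
  then (alarm ∨ pump) forces pump = True.
  then (alarm ∨ cache) forces cache = True.
  then (¬cache ∨ fan ∨ light) forces fan = True.
Set idle = True.
Set power = True.
Set wind = False.
  then (¬safe ∨ wind) forces safe = False.
All clauses satisfied.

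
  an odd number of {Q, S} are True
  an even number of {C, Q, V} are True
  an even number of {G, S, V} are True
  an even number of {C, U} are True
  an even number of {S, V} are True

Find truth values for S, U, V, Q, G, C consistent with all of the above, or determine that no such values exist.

S = True; U = True; V = True; Q = False; G = False; C = True

{Q, S}: 1 true → odd ✓
{C, Q, V}: 2 true → even ✓
{G, S, V}: 2 true → even ✓
{C, U}: 2 true → even ✓
{S, V}: 2 true → even ✓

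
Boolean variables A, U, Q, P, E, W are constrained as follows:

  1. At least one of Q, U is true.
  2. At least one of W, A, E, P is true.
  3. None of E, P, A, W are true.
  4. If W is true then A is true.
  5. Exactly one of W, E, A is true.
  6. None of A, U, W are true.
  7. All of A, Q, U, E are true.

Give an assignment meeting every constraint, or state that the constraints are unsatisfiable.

Unsatisfiable

Case A = True:
  Constraint (3) is violated (A=T) — contradiction.
Case A = False:
  Constraint (7) is violated (A=F) — contradiction.
Both cases fail — unsatisfiable.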